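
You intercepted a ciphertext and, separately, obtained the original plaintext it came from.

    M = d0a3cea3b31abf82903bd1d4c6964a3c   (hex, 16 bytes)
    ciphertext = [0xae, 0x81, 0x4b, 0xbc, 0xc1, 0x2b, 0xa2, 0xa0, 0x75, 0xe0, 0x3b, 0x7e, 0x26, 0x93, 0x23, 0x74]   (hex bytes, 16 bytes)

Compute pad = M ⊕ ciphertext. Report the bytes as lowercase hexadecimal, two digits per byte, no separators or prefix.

Since ciphertext = M ⊕ pad, XORing both sides with M gives pad = M ⊕ ciphertext.
d0 ⊕ ae = 7e
a3 ⊕ 81 = 22
ce ⊕ 4b = 85
a3 ⊕ bc = 1f
b3 ⊕ c1 = 72
1a ⊕ 2b = 31
bf ⊕ a2 = 1d
82 ⊕ a0 = 22
90 ⊕ 75 = e5
3b ⊕ e0 = db
d1 ⊕ 3b = ea
d4 ⊕ 7e = aa
c6 ⊕ 26 = e0
96 ⊕ 93 = 05
4a ⊕ 23 = 69
3c ⊕ 74 = 48

7e22851f72311d22e5dbeaaae0056948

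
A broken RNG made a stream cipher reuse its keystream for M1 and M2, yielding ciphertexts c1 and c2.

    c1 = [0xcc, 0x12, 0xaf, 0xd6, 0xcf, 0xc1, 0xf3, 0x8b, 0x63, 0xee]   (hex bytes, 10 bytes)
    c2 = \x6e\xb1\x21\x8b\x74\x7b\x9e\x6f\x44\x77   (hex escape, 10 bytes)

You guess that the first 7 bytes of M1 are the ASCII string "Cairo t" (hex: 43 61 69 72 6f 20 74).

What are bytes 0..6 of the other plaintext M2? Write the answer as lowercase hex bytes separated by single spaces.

e1 c2 e7 2f d4 9a 19

First, c1 ⊕ c2 = (M1 ⊕ K) ⊕ (M2 ⊕ K) = M1 ⊕ M2, so the key drops out. Then M2 = (M1 ⊕ M2) ⊕ M1 over the first 7 bytes.
byte 0: (cc ⊕ 6e) ⊕ 43 = a2 ⊕ 43 = e1
byte 1: (12 ⊕ b1) ⊕ 61 = a3 ⊕ 61 = c2
byte 2: (af ⊕ 21) ⊕ 69 = 8e ⊕ 69 = e7
byte 3: (d6 ⊕ 8b) ⊕ 72 = 5d ⊕ 72 = 2f
byte 4: (cf ⊕ 74) ⊕ 6f = bb ⊕ 6f = d4
byte 5: (c1 ⊕ 7b) ⊕ 20 = ba ⊕ 20 = 9a
byte 6: (f3 ⊕ 9e) ⊕ 74 = 6d ⊕ 74 = 19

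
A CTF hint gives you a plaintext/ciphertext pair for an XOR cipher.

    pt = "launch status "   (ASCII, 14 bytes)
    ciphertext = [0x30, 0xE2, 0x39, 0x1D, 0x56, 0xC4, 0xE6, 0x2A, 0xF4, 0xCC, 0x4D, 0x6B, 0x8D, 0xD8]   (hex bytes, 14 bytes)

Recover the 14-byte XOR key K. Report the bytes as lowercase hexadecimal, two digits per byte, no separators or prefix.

5c834c7335acc65980ad391efef8

Since ciphertext = pt ⊕ K, XORing both sides with pt gives K = pt ⊕ ciphertext.
6c ^ 30 = 5c
61 ^ e2 = 83
75 ^ 39 = 4c
6e ^ 1d = 73
63 ^ 56 = 35
68 ^ c4 = ac
20 ^ e6 = c6
73 ^ 2a = 59
74 ^ f4 = 80
61 ^ cc = ad
74 ^ 4d = 39
75 ^ 6b = 1e
73 ^ 8d = fe
20 ^ d8 = f8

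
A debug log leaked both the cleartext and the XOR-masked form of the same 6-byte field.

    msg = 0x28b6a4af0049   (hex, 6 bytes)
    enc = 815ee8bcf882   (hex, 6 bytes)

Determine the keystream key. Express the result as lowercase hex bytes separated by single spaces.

Since enc = msg ⊕ key, XORing both sides with msg gives key = msg ⊕ enc.
byte 0: 28 XOR 81 = a9
byte 1: b6 XOR 5e = e8
byte 2: a4 XOR e8 = 4c
byte 3: af XOR bc = 13
byte 4: 00 XOR f8 = f8
byte 5: 49 XOR 82 = cb

a9 e8 4c 13 f8 cb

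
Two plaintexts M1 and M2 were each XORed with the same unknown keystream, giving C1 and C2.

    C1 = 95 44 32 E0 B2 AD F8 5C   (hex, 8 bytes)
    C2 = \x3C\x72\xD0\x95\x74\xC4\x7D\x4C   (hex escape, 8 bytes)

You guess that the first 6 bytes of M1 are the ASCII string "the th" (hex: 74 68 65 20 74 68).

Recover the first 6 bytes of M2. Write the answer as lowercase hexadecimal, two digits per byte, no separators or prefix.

dd5e8755b201

First, C1 ⊕ C2 = (M1 ⊕ K) ⊕ (M2 ⊕ K) = M1 ⊕ M2, so the key drops out. Then M2 = (M1 ⊕ M2) ⊕ M1 over the first 6 bytes.
byte 0: (95 xor 3c) xor 74 = a9 xor 74 = dd
byte 1: (44 xor 72) xor 68 = 36 xor 68 = 5e
byte 2: (32 xor d0) xor 65 = e2 xor 65 = 87
byte 3: (e0 xor 95) xor 20 = 75 xor 20 = 55
byte 4: (b2 xor 74) xor 74 = c6 xor 74 = b2
byte 5: (ad xor c4) xor 68 = 69 xor 68 = 01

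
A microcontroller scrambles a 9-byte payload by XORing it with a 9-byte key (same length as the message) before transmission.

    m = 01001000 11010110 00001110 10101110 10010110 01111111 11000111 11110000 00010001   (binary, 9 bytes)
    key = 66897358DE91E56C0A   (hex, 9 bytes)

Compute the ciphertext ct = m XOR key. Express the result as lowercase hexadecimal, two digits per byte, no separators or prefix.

XOR is its own inverse, so applying the key byte-wise gives the result directly.
byte 0: 01001000 xor 01100110 = 00101110
byte 1: 11010110 xor 10001001 = 01011111
byte 2: 00001110 xor 01110011 = 01111101
byte 3: 10101110 xor 01011000 = 11110110
byte 4: 10010110 xor 11011110 = 01001000
byte 5: 01111111 xor 10010001 = 11101110
byte 6: 11000111 xor 11100101 = 00100010
byte 7: 11110000 xor 01101100 = 10011100
byte 8: 00010001 xor 00001010 = 00011011

2e5f7df648ee229c1b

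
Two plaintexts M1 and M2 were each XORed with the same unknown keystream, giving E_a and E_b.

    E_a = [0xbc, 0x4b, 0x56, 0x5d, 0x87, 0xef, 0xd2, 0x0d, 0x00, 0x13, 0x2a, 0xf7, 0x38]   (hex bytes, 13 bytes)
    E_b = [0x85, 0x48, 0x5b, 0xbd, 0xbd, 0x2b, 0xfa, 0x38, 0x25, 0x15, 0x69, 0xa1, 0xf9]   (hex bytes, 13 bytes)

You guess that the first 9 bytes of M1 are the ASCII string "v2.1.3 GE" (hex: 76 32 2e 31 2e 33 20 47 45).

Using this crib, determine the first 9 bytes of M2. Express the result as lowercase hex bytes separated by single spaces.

4f 31 23 d1 14 f7 08 72 60

First, E_a ⊕ E_b = (M1 ⊕ K) ⊕ (M2 ⊕ K) = M1 ⊕ M2, so the key drops out. Then M2 = (M1 ⊕ M2) ⊕ M1 over the first 9 bytes.
byte 0: (bc XOR 85) XOR 76 = 39 XOR 76 = 4f
byte 1: (4b XOR 48) XOR 32 = 03 XOR 32 = 31
byte 2: (56 XOR 5b) XOR 2e = 0d XOR 2e = 23
byte 3: (5d XOR bd) XOR 31 = e0 XOR 31 = d1
byte 4: (87 XOR bd) XOR 2e = 3a XOR 2e = 14
byte 5: (ef XOR 2b) XOR 33 = c4 XOR 33 = f7
byte 6: (d2 XOR fa) XOR 20 = 28 XOR 20 = 08
byte 7: (0d XOR 38) XOR 47 = 35 XOR 47 = 72
byte 8: (00 XOR 25) XOR 45 = 25 XOR 45 = 60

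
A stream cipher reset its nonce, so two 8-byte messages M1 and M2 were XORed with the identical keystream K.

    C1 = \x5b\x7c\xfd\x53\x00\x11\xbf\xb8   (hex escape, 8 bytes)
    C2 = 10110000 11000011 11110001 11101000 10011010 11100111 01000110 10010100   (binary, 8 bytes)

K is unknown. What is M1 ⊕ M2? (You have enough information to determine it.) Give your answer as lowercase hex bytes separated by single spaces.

C1 ⊕ C2 = (M1 ⊕ K) ⊕ (M2 ⊕ K) = M1 ⊕ M2 — the shared key cancels under XOR.
5b xor b0 = eb
7c xor c3 = bf
fd xor f1 = 0c
53 xor e8 = bb
00 xor 9a = 9a
11 xor e7 = f6
bf xor 46 = f9
b8 xor 94 = 2c

eb bf 0c bb 9a f6 f9 2c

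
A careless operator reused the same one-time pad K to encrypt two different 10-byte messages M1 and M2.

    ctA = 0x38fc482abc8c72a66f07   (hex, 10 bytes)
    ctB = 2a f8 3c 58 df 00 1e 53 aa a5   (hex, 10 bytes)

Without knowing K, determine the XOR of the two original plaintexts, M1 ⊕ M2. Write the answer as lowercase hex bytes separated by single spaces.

ctA ⊕ ctB = (M1 ⊕ K) ⊕ (M2 ⊕ K) = M1 ⊕ M2 — the shared key cancels under XOR.
00111000 XOR 00101010 = 00010010
11111100 XOR 11111000 = 00000100
01001000 XOR 00111100 = 01110100
00101010 XOR 01011000 = 01110010
10111100 XOR 11011111 = 01100011
10001100 XOR 00000000 = 10001100
01110010 XOR 00011110 = 01101100
10100110 XOR 01010011 = 11110101
01101111 XOR 10101010 = 11000101
00000111 XOR 10100101 = 10100010

12 04 74 72 63 8c 6c f5 c5 a2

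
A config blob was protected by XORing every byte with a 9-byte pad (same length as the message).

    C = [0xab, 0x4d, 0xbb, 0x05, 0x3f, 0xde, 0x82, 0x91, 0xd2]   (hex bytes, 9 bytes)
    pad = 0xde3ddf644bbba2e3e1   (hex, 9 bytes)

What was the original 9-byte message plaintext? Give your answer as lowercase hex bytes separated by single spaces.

ab ^ de = 75
4d ^ 3d = 70
bb ^ df = 64
05 ^ 64 = 61
3f ^ 4b = 74
de ^ bb = 65
82 ^ a2 = 20
91 ^ e3 = 72
d2 ^ e1 = 33

75 70 64 61 74 65 20 72 33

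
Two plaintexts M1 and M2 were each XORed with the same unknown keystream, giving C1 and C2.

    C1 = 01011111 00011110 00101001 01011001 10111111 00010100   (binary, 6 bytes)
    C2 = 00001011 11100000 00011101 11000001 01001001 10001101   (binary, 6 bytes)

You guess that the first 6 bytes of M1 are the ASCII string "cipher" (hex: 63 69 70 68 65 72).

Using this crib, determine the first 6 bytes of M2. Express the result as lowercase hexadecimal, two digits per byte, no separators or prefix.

First, C1 ⊕ C2 = (M1 ⊕ K) ⊕ (M2 ⊕ K) = M1 ⊕ M2, so the key drops out. Then M2 = (M1 ⊕ M2) ⊕ M1 over the first 6 bytes.
byte 0: (5f XOR 0b) XOR 63 = 54 XOR 63 = 37
byte 1: (1e XOR e0) XOR 69 = fe XOR 69 = 97
byte 2: (29 XOR 1d) XOR 70 = 34 XOR 70 = 44
byte 3: (59 XOR c1) XOR 68 = 98 XOR 68 = f0
byte 4: (bf XOR 49) XOR 65 = f6 XOR 65 = 93
byte 5: (14 XOR 8d) XOR 72 = 99 XOR 72 = eb

379744f093eb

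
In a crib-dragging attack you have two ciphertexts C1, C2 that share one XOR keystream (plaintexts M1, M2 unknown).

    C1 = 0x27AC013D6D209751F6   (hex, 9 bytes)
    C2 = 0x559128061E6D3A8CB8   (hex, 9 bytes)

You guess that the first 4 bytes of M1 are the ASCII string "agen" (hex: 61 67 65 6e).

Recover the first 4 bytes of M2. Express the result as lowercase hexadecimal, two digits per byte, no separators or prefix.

135a4c55

First, C1 ⊕ C2 = (M1 ⊕ K) ⊕ (M2 ⊕ K) = M1 ⊕ M2, so the key drops out. Then M2 = (M1 ⊕ M2) ⊕ M1 over the first 4 bytes.
byte 0: (27 XOR 55) XOR 61 = 72 XOR 61 = 13
byte 1: (ac XOR 91) XOR 67 = 3d XOR 67 = 5a
byte 2: (01 XOR 28) XOR 65 = 29 XOR 65 = 4c
byte 3: (3d XOR 06) XOR 6e = 3b XOR 6e = 55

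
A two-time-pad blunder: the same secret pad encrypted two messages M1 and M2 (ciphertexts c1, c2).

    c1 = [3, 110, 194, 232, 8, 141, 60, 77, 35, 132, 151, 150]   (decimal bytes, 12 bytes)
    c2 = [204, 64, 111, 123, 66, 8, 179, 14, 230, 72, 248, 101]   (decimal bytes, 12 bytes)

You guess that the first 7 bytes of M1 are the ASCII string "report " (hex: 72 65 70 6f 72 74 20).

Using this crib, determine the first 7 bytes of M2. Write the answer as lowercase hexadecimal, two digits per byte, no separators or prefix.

First, c1 ⊕ c2 = (M1 ⊕ K) ⊕ (M2 ⊕ K) = M1 ⊕ M2, so the key drops out. Then M2 = (M1 ⊕ M2) ⊕ M1 over the first 7 bytes.
byte 0: (03 ^ cc) ^ 72 = cf ^ 72 = bd
byte 1: (6e ^ 40) ^ 65 = 2e ^ 65 = 4b
byte 2: (c2 ^ 6f) ^ 70 = ad ^ 70 = dd
byte 3: (e8 ^ 7b) ^ 6f = 93 ^ 6f = fc
byte 4: (08 ^ 42) ^ 72 = 4a ^ 72 = 38
byte 5: (8d ^ 08) ^ 74 = 85 ^ 74 = f1
byte 6: (3c ^ b3) ^ 20 = 8f ^ 20 = af

bd4bddfc38f1af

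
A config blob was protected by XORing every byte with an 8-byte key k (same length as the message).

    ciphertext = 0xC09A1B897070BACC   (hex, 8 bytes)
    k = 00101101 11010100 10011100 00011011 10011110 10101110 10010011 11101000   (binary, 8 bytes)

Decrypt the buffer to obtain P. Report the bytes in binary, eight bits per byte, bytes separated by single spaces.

c0 ^ 2d = ed
9a ^ d4 = 4e
1b ^ 9c = 87
89 ^ 1b = 92
70 ^ 9e = ee
70 ^ ae = de
ba ^ 93 = 29
cc ^ e8 = 24

11101101 01001110 10000111 10010010 11101110 11011110 00101001 00100100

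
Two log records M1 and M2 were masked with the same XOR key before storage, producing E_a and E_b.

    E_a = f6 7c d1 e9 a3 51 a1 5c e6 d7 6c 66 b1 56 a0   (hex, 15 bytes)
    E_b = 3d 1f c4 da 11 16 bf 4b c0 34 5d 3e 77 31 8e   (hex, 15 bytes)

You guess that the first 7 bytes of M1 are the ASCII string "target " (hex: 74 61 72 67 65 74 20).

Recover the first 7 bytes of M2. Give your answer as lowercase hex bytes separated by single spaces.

First, E_a ⊕ E_b = (M1 ⊕ K) ⊕ (M2 ⊕ K) = M1 ⊕ M2, so the key drops out. Then M2 = (M1 ⊕ M2) ⊕ M1 over the first 7 bytes.
byte 0: (f6 ⊕ 3d) ⊕ 74 = cb ⊕ 74 = bf
byte 1: (7c ⊕ 1f) ⊕ 61 = 63 ⊕ 61 = 02
byte 2: (d1 ⊕ c4) ⊕ 72 = 15 ⊕ 72 = 67
byte 3: (e9 ⊕ da) ⊕ 67 = 33 ⊕ 67 = 54
byte 4: (a3 ⊕ 11) ⊕ 65 = b2 ⊕ 65 = d7
byte 5: (51 ⊕ 16) ⊕ 74 = 47 ⊕ 74 = 33
byte 6: (a1 ⊕ bf) ⊕ 20 = 1e ⊕ 20 = 3e

bf 02 67 54 d7 33 3e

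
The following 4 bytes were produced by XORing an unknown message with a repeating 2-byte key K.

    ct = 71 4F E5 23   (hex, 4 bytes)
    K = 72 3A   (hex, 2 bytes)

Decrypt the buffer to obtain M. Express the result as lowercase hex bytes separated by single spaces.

03 75 97 19

The 2-byte key repeats, so the effective keystream is 72 3a 72 3a.
byte 0: 113 xor 114 =   3
byte 1:  79 xor  58 = 117
byte 2: 229 xor 114 = 151
byte 3:  35 xor  58 =  25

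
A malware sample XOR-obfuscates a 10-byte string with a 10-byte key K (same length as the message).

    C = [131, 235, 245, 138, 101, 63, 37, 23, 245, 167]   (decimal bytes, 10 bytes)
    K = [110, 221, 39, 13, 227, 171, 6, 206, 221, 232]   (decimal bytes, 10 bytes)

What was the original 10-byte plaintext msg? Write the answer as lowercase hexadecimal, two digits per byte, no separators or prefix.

ed36d287869423d9284f

XOR is its own inverse, so applying the key byte-wise gives the result directly.
131 xor 110 = 237
235 xor 221 =  54
245 xor  39 = 210
138 xor  13 = 135
101 xor 227 = 134
 63 xor 171 = 148
 37 xor   6 =  35
 23 xor 206 = 217
245 xor 221 =  40
167 xor 232 =  79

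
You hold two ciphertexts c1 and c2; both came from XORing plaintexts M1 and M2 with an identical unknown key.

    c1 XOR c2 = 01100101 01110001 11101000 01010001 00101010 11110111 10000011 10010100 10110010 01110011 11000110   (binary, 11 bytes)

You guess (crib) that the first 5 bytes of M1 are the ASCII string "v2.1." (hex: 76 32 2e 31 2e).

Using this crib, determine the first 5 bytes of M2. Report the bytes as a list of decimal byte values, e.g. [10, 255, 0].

[19, 67, 198, 96, 4]

Since c1 ⊕ c2 = M1 ⊕ M2, XORing with the guessed M1 bytes yields the corresponding M2 bytes: M2 = (c1 ⊕ c2) ⊕ M1.
01100101 ^ 01110110 = 00010011
01110001 ^ 00110010 = 01000011
11101000 ^ 00101110 = 11000110
01010001 ^ 00110001 = 01100000
00101010 ^ 00101110 = 00000100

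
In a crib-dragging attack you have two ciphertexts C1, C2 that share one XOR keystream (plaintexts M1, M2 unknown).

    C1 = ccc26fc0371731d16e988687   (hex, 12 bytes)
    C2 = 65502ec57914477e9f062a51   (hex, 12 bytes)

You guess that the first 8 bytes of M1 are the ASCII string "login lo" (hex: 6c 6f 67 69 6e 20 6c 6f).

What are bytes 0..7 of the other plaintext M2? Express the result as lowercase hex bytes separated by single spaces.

c5 fd 26 6c 20 23 1a c0

First, C1 ⊕ C2 = (M1 ⊕ K) ⊕ (M2 ⊕ K) = M1 ⊕ M2, so the key drops out. Then M2 = (M1 ⊕ M2) ⊕ M1 over the first 8 bytes.
byte 0: (cc xor 65) xor 6c = a9 xor 6c = c5
byte 1: (c2 xor 50) xor 6f = 92 xor 6f = fd
byte 2: (6f xor 2e) xor 67 = 41 xor 67 = 26
byte 3: (c0 xor c5) xor 69 = 05 xor 69 = 6c
byte 4: (37 xor 79) xor 6e = 4e xor 6e = 20
byte 5: (17 xor 14) xor 20 = 03 xor 20 = 23
byte 6: (31 xor 47) xor 6c = 76 xor 6c = 1a
byte 7: (d1 xor 7e) xor 6f = af xor 6f = c0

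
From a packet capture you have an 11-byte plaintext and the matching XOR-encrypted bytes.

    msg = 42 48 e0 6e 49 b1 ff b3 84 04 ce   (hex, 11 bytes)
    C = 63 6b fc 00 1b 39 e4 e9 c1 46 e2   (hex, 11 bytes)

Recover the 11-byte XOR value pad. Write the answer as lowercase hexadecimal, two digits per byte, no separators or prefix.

21231c6e52881b5a45422c

Since C = msg ⊕ pad, XORing both sides with msg gives pad = msg ⊕ C.
42 XOR 63 = 21
48 XOR 6b = 23
e0 XOR fc = 1c
6e XOR 00 = 6e
49 XOR 1b = 52
b1 XOR 39 = 88
ff XOR e4 = 1b
b3 XOR e9 = 5a
84 XOR c1 = 45
04 XOR 46 = 42
ce XOR e2 = 2c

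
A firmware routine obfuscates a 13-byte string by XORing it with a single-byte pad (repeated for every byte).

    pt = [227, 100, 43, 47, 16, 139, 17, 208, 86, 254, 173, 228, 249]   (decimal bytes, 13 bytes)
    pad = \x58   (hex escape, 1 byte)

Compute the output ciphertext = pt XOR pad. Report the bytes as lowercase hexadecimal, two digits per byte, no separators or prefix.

bb3c737748d349880ea6f5bca1

The 1-byte key repeats, so the effective keystream is 58 58 58 58 58 58 58 58 58 58 58 58 58.
byte 0: e3 ⊕ 58 = bb
byte 1: 64 ⊕ 58 = 3c
byte 2: 2b ⊕ 58 = 73
byte 3: 2f ⊕ 58 = 77
byte 4: 10 ⊕ 58 = 48
byte 5: 8b ⊕ 58 = d3
byte 6: 11 ⊕ 58 = 49
byte 7: d0 ⊕ 58 = 88
byte 8: 56 ⊕ 58 = 0e
byte 9: fe ⊕ 58 = a6
byte 10: ad ⊕ 58 = f5
byte 11: e4 ⊕ 58 = bc
byte 12: f9 ⊕ 58 = a1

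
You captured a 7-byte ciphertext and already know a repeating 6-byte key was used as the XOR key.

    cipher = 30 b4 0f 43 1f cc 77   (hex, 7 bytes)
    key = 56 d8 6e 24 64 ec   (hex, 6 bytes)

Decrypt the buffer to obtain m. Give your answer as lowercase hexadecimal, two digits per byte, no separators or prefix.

666c61677b2021

The 6-byte key repeats, so the effective keystream is 56 d8 6e 24 64 ec 56.
byte 0: 30 ^ 56 = 66
byte 1: b4 ^ d8 = 6c
byte 2: 0f ^ 6e = 61
byte 3: 43 ^ 24 = 67
byte 4: 1f ^ 64 = 7b
byte 5: cc ^ ec = 20
byte 6: 77 ^ 56 = 21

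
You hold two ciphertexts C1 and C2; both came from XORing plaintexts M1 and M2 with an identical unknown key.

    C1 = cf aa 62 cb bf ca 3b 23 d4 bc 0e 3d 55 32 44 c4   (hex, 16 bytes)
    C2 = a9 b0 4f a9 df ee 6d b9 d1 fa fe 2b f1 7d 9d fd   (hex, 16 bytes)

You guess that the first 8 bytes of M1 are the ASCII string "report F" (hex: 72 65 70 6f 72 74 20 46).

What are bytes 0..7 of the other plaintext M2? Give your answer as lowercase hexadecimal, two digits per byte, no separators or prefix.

147f5d0d125076dc

First, C1 ⊕ C2 = (M1 ⊕ K) ⊕ (M2 ⊕ K) = M1 ⊕ M2, so the key drops out. Then M2 = (M1 ⊕ M2) ⊕ M1 over the first 8 bytes.
byte 0: (cf xor a9) xor 72 = 66 xor 72 = 14
byte 1: (aa xor b0) xor 65 = 1a xor 65 = 7f
byte 2: (62 xor 4f) xor 70 = 2d xor 70 = 5d
byte 3: (cb xor a9) xor 6f = 62 xor 6f = 0d
byte 4: (bf xor df) xor 72 = 60 xor 72 = 12
byte 5: (ca xor ee) xor 74 = 24 xor 74 = 50
byte 6: (3b xor 6d) xor 20 = 56 xor 20 = 76
byte 7: (23 xor b9) xor 46 = 9a xor 46 = dc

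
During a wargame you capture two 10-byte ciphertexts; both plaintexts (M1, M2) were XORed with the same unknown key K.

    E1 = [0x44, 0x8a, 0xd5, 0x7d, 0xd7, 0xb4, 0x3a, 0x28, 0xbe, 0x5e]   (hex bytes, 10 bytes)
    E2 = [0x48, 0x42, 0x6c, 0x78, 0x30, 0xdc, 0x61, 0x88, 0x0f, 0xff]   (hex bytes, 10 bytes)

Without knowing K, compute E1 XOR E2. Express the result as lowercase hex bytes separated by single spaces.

E1 ⊕ E2 = (M1 ⊕ K) ⊕ (M2 ⊕ K) = M1 ⊕ M2 — the shared key cancels under XOR.
byte 0:  68 XOR  72 =  12
byte 1: 138 XOR  66 = 200
byte 2: 213 XOR 108 = 185
byte 3: 125 XOR 120 =   5
byte 4: 215 XOR  48 = 231
byte 5: 180 XOR 220 = 104
byte 6:  58 XOR  97 =  91
byte 7:  40 XOR 136 = 160
byte 8: 190 XOR  15 = 177
byte 9:  94 XOR 255 = 161

0c c8 b9 05 e7 68 5b a0 b1 a1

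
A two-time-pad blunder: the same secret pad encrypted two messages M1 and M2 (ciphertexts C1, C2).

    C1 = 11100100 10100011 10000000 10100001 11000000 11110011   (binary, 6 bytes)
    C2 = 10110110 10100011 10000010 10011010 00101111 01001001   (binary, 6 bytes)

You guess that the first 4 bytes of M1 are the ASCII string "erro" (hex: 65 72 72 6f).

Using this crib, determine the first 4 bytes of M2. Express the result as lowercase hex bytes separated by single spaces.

37 72 70 54

First, C1 ⊕ C2 = (M1 ⊕ K) ⊕ (M2 ⊕ K) = M1 ⊕ M2, so the key drops out. Then M2 = (M1 ⊕ M2) ⊕ M1 over the first 4 bytes.
byte 0: (e4 ^ b6) ^ 65 = 52 ^ 65 = 37
byte 1: (a3 ^ a3) ^ 72 = 00 ^ 72 = 72
byte 2: (80 ^ 82) ^ 72 = 02 ^ 72 = 70
byte 3: (a1 ^ 9a) ^ 6f = 3b ^ 6f = 54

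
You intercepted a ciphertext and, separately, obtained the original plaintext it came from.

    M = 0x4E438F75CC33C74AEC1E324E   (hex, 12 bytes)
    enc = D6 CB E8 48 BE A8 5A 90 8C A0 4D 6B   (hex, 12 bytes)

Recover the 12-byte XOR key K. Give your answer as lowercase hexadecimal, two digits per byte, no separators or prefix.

9888673d729b9dda60be7f25

Since enc = M ⊕ K, XORing both sides with M gives K = M ⊕ enc.
01001110 ^ 11010110 = 10011000
01000011 ^ 11001011 = 10001000
10001111 ^ 11101000 = 01100111
01110101 ^ 01001000 = 00111101
11001100 ^ 10111110 = 01110010
00110011 ^ 10101000 = 10011011
11000111 ^ 01011010 = 10011101
01001010 ^ 10010000 = 11011010
11101100 ^ 10001100 = 01100000
00011110 ^ 10100000 = 10111110
00110010 ^ 01001101 = 01111111
01001110 ^ 01101011 = 00100101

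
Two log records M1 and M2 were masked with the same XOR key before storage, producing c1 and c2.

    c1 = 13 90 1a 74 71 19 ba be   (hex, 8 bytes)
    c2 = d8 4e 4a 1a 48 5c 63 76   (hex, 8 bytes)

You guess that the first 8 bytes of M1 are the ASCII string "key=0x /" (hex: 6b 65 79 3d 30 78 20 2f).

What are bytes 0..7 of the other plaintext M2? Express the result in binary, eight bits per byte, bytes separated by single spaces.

First, c1 ⊕ c2 = (M1 ⊕ K) ⊕ (M2 ⊕ K) = M1 ⊕ M2, so the key drops out. Then M2 = (M1 ⊕ M2) ⊕ M1 over the first 8 bytes.
byte 0: (13 ⊕ d8) ⊕ 6b = cb ⊕ 6b = a0
byte 1: (90 ⊕ 4e) ⊕ 65 = de ⊕ 65 = bb
byte 2: (1a ⊕ 4a) ⊕ 79 = 50 ⊕ 79 = 29
byte 3: (74 ⊕ 1a) ⊕ 3d = 6e ⊕ 3d = 53
byte 4: (71 ⊕ 48) ⊕ 30 = 39 ⊕ 30 = 09
byte 5: (19 ⊕ 5c) ⊕ 78 = 45 ⊕ 78 = 3d
byte 6: (ba ⊕ 63) ⊕ 20 = d9 ⊕ 20 = f9
byte 7: (be ⊕ 76) ⊕ 2f = c8 ⊕ 2f = e7

10100000 10111011 00101001 01010011 00001001 00111101 11111001 11100111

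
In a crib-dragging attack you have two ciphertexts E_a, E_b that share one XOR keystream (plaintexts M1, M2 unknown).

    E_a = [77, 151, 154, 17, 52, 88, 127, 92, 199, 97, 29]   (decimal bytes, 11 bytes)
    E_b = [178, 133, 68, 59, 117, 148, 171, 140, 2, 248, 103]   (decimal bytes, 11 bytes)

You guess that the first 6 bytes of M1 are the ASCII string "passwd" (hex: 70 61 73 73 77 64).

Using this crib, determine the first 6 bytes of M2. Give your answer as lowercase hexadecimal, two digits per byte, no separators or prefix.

First, E_a ⊕ E_b = (M1 ⊕ K) ⊕ (M2 ⊕ K) = M1 ⊕ M2, so the key drops out. Then M2 = (M1 ⊕ M2) ⊕ M1 over the first 6 bytes.
byte 0: (4d ⊕ b2) ⊕ 70 = ff ⊕ 70 = 8f
byte 1: (97 ⊕ 85) ⊕ 61 = 12 ⊕ 61 = 73
byte 2: (9a ⊕ 44) ⊕ 73 = de ⊕ 73 = ad
byte 3: (11 ⊕ 3b) ⊕ 73 = 2a ⊕ 73 = 59
byte 4: (34 ⊕ 75) ⊕ 77 = 41 ⊕ 77 = 36
byte 5: (58 ⊕ 94) ⊕ 64 = cc ⊕ 64 = a8

8f73ad5936a8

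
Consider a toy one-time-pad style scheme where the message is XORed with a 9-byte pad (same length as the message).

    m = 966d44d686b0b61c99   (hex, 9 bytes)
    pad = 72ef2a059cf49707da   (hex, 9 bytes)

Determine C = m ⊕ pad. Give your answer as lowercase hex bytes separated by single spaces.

byte 0: 150 XOR 114 = 228
byte 1: 109 XOR 239 = 130
byte 2:  68 XOR  42 = 110
byte 3: 214 XOR   5 = 211
byte 4: 134 XOR 156 =  26
byte 5: 176 XOR 244 =  68
byte 6: 182 XOR 151 =  33
byte 7:  28 XOR   7 =  27
byte 8: 153 XOR 218 =  67

e4 82 6e d3 1a 44 21 1b 43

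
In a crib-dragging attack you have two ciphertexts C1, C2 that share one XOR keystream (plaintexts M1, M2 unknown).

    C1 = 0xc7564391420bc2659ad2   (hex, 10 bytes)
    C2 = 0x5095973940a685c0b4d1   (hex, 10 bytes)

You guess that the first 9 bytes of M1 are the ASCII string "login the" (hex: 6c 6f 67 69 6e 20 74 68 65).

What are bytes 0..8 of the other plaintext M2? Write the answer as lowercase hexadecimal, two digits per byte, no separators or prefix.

fbacb3c16c8d33cd4b

First, C1 ⊕ C2 = (M1 ⊕ K) ⊕ (M2 ⊕ K) = M1 ⊕ M2, so the key drops out. Then M2 = (M1 ⊕ M2) ⊕ M1 over the first 9 bytes.
byte 0: (c7 ⊕ 50) ⊕ 6c = 97 ⊕ 6c = fb
byte 1: (56 ⊕ 95) ⊕ 6f = c3 ⊕ 6f = ac
byte 2: (43 ⊕ 97) ⊕ 67 = d4 ⊕ 67 = b3
byte 3: (91 ⊕ 39) ⊕ 69 = a8 ⊕ 69 = c1
byte 4: (42 ⊕ 40) ⊕ 6e = 02 ⊕ 6e = 6c
byte 5: (0b ⊕ a6) ⊕ 20 = ad ⊕ 20 = 8d
byte 6: (c2 ⊕ 85) ⊕ 74 = 47 ⊕ 74 = 33
byte 7: (65 ⊕ c0) ⊕ 68 = a5 ⊕ 68 = cd
byte 8: (9a ⊕ b4) ⊕ 65 = 2e ⊕ 65 = 4b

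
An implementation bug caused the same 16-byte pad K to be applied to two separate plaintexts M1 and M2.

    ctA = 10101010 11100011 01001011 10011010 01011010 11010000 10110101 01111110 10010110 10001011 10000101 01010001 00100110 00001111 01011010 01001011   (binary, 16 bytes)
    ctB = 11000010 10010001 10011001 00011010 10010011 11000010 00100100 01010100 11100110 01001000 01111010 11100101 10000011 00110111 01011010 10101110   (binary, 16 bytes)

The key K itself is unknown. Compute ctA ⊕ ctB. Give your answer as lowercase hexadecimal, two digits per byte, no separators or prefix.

6872d280c912912a70c3ffb4a53800e5

ctA ⊕ ctB = (M1 ⊕ K) ⊕ (M2 ⊕ K) = M1 ⊕ M2 — the shared key cancels under XOR.
170 ^ 194 = 104
227 ^ 145 = 114
 75 ^ 153 = 210
154 ^  26 = 128
 90 ^ 147 = 201
208 ^ 194 =  18
181 ^  36 = 145
126 ^  84 =  42
150 ^ 230 = 112
139 ^  72 = 195
133 ^ 122 = 255
 81 ^ 229 = 180
 38 ^ 131 = 165
 15 ^  55 =  56
 90 ^  90 =   0
 75 ^ 174 = 229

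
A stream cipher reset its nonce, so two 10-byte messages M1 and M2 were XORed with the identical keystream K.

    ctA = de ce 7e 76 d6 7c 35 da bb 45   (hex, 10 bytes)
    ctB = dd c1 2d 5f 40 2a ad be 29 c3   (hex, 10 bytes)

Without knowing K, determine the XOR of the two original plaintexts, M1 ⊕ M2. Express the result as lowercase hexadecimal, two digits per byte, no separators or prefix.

ctA ⊕ ctB = (M1 ⊕ K) ⊕ (M2 ⊕ K) = M1 ⊕ M2 — the shared key cancels under XOR.
de ^ dd = 03
ce ^ c1 = 0f
7e ^ 2d = 53
76 ^ 5f = 29
d6 ^ 40 = 96
7c ^ 2a = 56
35 ^ ad = 98
da ^ be = 64
bb ^ 29 = 92
45 ^ c3 = 86

030f5329965698649286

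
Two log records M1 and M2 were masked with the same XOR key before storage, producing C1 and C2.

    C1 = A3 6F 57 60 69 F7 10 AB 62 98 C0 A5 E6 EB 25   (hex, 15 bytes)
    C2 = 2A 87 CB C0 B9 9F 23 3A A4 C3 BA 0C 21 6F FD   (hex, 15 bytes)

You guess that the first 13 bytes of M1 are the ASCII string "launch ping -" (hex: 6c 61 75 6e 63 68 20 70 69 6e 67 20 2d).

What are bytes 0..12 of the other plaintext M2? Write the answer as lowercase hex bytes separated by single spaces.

First, C1 ⊕ C2 = (M1 ⊕ K) ⊕ (M2 ⊕ K) = M1 ⊕ M2, so the key drops out. Then M2 = (M1 ⊕ M2) ⊕ M1 over the first 13 bytes.
byte 0: (a3 XOR 2a) XOR 6c = 89 XOR 6c = e5
byte 1: (6f XOR 87) XOR 61 = e8 XOR 61 = 89
byte 2: (57 XOR cb) XOR 75 = 9c XOR 75 = e9
byte 3: (60 XOR c0) XOR 6e = a0 XOR 6e = ce
byte 4: (69 XOR b9) XOR 63 = d0 XOR 63 = b3
byte 5: (f7 XOR 9f) XOR 68 = 68 XOR 68 = 00
byte 6: (10 XOR 23) XOR 20 = 33 XOR 20 = 13
byte 7: (ab XOR 3a) XOR 70 = 91 XOR 70 = e1
byte 8: (62 XOR a4) XOR 69 = c6 XOR 69 = af
byte 9: (98 XOR c3) XOR 6e = 5b XOR 6e = 35
byte 10: (c0 XOR ba) XOR 67 = 7a XOR 67 = 1d
byte 11: (a5 XOR 0c) XOR 20 = a9 XOR 20 = 89
byte 12: (e6 XOR 21) XOR 2d = c7 XOR 2d = ea

e5 89 e9 ce b3 00 13 e1 af 35 1d 89 ea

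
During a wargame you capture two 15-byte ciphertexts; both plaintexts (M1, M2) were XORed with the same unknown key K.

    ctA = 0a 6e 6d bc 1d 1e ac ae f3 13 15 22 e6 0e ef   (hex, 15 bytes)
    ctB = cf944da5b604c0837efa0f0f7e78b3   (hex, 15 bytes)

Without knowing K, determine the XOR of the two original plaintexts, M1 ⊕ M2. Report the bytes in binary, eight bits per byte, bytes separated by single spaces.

11000101 11111010 00100000 00011001 10101011 00011010 01101100 00101101 10001101 11101001 00011010 00101101 10011000 01110110 01011100

ctA ⊕ ctB = (M1 ⊕ K) ⊕ (M2 ⊕ K) = M1 ⊕ M2 — the shared key cancels under XOR.
0a xor cf = c5
6e xor 94 = fa
6d xor 4d = 20
bc xor a5 = 19
1d xor b6 = ab
1e xor 04 = 1a
ac xor c0 = 6c
ae xor 83 = 2d
f3 xor 7e = 8d
13 xor fa = e9
15 xor 0f = 1a
22 xor 0f = 2d
e6 xor 7e = 98
0e xor 78 = 76
ef xor b3 = 5c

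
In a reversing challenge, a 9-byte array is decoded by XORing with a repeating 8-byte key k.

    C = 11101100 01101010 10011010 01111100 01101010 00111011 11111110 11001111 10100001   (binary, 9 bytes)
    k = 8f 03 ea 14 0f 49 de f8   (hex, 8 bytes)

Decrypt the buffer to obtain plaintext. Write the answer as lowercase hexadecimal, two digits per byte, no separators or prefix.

The 8-byte key repeats, so the effective keystream is 8f 03 ea 14 0f 49 de f8 8f.
byte 0: ec xor 8f = 63
byte 1: 6a xor 03 = 69
byte 2: 9a xor ea = 70
byte 3: 7c xor 14 = 68
byte 4: 6a xor 0f = 65
byte 5: 3b xor 49 = 72
byte 6: fe xor de = 20
byte 7: cf xor f8 = 37
byte 8: a1 xor 8f = 2e

63697068657220372e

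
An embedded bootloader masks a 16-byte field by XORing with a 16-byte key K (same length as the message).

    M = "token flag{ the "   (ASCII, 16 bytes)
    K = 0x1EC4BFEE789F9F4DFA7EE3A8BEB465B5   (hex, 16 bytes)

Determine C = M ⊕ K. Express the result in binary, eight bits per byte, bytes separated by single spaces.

XOR is its own inverse, so applying the key byte-wise gives the result directly.
byte 0: 116 ^  30 = 106
byte 1: 111 ^ 196 = 171
byte 2: 107 ^ 191 = 212
byte 3: 101 ^ 238 = 139
byte 4: 110 ^ 120 =  22
byte 5:  32 ^ 159 = 191
byte 6: 102 ^ 159 = 249
byte 7: 108 ^  77 =  33
byte 8:  97 ^ 250 = 155
byte 9: 103 ^ 126 =  25
byte 10: 123 ^ 227 = 152
byte 11:  32 ^ 168 = 136
byte 12: 116 ^ 190 = 202
byte 13: 104 ^ 180 = 220
byte 14: 101 ^ 101 =   0
byte 15:  32 ^ 181 = 149

01101010 10101011 11010100 10001011 00010110 10111111 11111001 00100001 10011011 00011001 10011000 10001000 11001010 11011100 00000000 10010101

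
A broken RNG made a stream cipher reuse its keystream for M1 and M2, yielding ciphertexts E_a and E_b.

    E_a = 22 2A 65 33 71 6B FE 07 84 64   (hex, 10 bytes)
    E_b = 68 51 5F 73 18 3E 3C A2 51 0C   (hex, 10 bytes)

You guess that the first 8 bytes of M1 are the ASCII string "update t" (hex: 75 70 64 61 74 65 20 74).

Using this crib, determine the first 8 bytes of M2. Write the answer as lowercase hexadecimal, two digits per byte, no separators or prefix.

First, E_a ⊕ E_b = (M1 ⊕ K) ⊕ (M2 ⊕ K) = M1 ⊕ M2, so the key drops out. Then M2 = (M1 ⊕ M2) ⊕ M1 over the first 8 bytes.
byte 0: (22 ⊕ 68) ⊕ 75 = 4a ⊕ 75 = 3f
byte 1: (2a ⊕ 51) ⊕ 70 = 7b ⊕ 70 = 0b
byte 2: (65 ⊕ 5f) ⊕ 64 = 3a ⊕ 64 = 5e
byte 3: (33 ⊕ 73) ⊕ 61 = 40 ⊕ 61 = 21
byte 4: (71 ⊕ 18) ⊕ 74 = 69 ⊕ 74 = 1d
byte 5: (6b ⊕ 3e) ⊕ 65 = 55 ⊕ 65 = 30
byte 6: (fe ⊕ 3c) ⊕ 20 = c2 ⊕ 20 = e2
byte 7: (07 ⊕ a2) ⊕ 74 = a5 ⊕ 74 = d1

3f0b5e211d30e2d1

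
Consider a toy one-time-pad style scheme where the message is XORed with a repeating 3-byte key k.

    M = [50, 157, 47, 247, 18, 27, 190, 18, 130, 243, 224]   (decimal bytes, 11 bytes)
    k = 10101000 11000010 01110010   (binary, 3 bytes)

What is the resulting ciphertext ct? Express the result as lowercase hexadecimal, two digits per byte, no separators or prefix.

The 3-byte key repeats, so the effective keystream is a8 c2 72 a8 c2 72 a8 c2 72 a8 c2.
byte 0: 32 XOR a8 = 9a
byte 1: 9d XOR c2 = 5f
byte 2: 2f XOR 72 = 5d
byte 3: f7 XOR a8 = 5f
byte 4: 12 XOR c2 = d0
byte 5: 1b XOR 72 = 69
byte 6: be XOR a8 = 16
byte 7: 12 XOR c2 = d0
byte 8: 82 XOR 72 = f0
byte 9: f3 XOR a8 = 5b
byte 10: e0 XOR c2 = 22

9a5f5d5fd06916d0f05b22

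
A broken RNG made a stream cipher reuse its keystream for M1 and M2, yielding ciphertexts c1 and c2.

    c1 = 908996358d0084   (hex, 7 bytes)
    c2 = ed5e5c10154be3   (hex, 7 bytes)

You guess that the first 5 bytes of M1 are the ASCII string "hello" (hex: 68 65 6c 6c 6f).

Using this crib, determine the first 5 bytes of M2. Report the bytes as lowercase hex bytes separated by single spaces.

First, c1 ⊕ c2 = (M1 ⊕ K) ⊕ (M2 ⊕ K) = M1 ⊕ M2, so the key drops out. Then M2 = (M1 ⊕ M2) ⊕ M1 over the first 5 bytes.
byte 0: (90 ⊕ ed) ⊕ 68 = 7d ⊕ 68 = 15
byte 1: (89 ⊕ 5e) ⊕ 65 = d7 ⊕ 65 = b2
byte 2: (96 ⊕ 5c) ⊕ 6c = ca ⊕ 6c = a6
byte 3: (35 ⊕ 10) ⊕ 6c = 25 ⊕ 6c = 49
byte 4: (8d ⊕ 15) ⊕ 6f = 98 ⊕ 6f = f7

15 b2 a6 49 f7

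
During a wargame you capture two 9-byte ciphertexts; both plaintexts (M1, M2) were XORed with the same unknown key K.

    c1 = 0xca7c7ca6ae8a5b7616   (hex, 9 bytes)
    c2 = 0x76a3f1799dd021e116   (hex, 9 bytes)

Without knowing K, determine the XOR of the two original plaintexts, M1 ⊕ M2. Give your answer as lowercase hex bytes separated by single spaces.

c1 ⊕ c2 = (M1 ⊕ K) ⊕ (M2 ⊕ K) = M1 ⊕ M2 — the shared key cancels under XOR.
ca ⊕ 76 = bc
7c ⊕ a3 = df
7c ⊕ f1 = 8d
a6 ⊕ 79 = df
ae ⊕ 9d = 33
8a ⊕ d0 = 5a
5b ⊕ 21 = 7a
76 ⊕ e1 = 97
16 ⊕ 16 = 00

bc df 8d df 33 5a 7a 97 00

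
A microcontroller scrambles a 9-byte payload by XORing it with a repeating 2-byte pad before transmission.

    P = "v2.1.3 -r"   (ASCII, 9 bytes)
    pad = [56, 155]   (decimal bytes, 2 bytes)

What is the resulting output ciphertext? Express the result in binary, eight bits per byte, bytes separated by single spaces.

The 2-byte key repeats, so the effective keystream is 38 9b 38 9b 38 9b 38 9b 38.
byte 0: 118 XOR  56 =  78
byte 1:  50 XOR 155 = 169
byte 2:  46 XOR  56 =  22
byte 3:  49 XOR 155 = 170
byte 4:  46 XOR  56 =  22
byte 5:  51 XOR 155 = 168
byte 6:  32 XOR  56 =  24
byte 7:  45 XOR 155 = 182
byte 8: 114 XOR  56 =  74

01001110 10101001 00010110 10101010 00010110 10101000 00011000 10110110 01001010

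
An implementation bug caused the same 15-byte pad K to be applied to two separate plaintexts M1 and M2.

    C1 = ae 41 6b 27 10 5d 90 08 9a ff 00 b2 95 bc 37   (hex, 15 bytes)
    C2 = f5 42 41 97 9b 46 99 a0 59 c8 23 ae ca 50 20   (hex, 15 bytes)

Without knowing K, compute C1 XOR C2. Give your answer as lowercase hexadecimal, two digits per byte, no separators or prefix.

C1 ⊕ C2 = (M1 ⊕ K) ⊕ (M2 ⊕ K) = M1 ⊕ M2 — the shared key cancels under XOR.
174 xor 245 =  91
 65 xor  66 =   3
107 xor  65 =  42
 39 xor 151 = 176
 16 xor 155 = 139
 93 xor  70 =  27
144 xor 153 =   9
  8 xor 160 = 168
154 xor  89 = 195
255 xor 200 =  55
  0 xor  35 =  35
178 xor 174 =  28
149 xor 202 =  95
188 xor  80 = 236
 55 xor  32 =  23

5b032ab08b1b09a8c337231c5fec17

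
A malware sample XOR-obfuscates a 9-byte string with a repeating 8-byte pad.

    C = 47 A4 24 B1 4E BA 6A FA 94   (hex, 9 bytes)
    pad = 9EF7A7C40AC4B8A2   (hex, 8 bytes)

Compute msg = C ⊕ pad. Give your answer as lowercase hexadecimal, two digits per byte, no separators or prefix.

The 8-byte key repeats, so the effective keystream is 9e f7 a7 c4 0a c4 b8 a2 9e.
byte 0:  71 xor 158 = 217
byte 1: 164 xor 247 =  83
byte 2:  36 xor 167 = 131
byte 3: 177 xor 196 = 117
byte 4:  78 xor  10 =  68
byte 5: 186 xor 196 = 126
byte 6: 106 xor 184 = 210
byte 7: 250 xor 162 =  88
byte 8: 148 xor 158 =  10

d9538375447ed2580a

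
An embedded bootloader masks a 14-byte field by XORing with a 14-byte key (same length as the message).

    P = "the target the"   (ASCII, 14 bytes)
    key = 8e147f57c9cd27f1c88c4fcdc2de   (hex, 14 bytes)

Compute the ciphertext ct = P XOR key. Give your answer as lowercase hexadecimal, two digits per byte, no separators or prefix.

fa7c1a77bdac5596adf86fb9aabb

01110100 ⊕ 10001110 = 11111010
01101000 ⊕ 00010100 = 01111100
01100101 ⊕ 01111111 = 00011010
00100000 ⊕ 01010111 = 01110111
01110100 ⊕ 11001001 = 10111101
01100001 ⊕ 11001101 = 10101100
01110010 ⊕ 00100111 = 01010101
01100111 ⊕ 11110001 = 10010110
01100101 ⊕ 11001000 = 10101101
01110100 ⊕ 10001100 = 11111000
00100000 ⊕ 01001111 = 01101111
01110100 ⊕ 11001101 = 10111001
01101000 ⊕ 11000010 = 10101010
01100101 ⊕ 11011110 = 10111011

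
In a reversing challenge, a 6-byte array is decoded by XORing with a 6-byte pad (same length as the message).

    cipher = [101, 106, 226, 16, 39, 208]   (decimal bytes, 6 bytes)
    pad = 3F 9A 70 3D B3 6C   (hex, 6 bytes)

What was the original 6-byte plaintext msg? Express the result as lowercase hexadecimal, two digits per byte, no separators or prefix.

5af0922d94bc

byte 0: 101 ⊕  63 =  90
byte 1: 106 ⊕ 154 = 240
byte 2: 226 ⊕ 112 = 146
byte 3:  16 ⊕  61 =  45
byte 4:  39 ⊕ 179 = 148
byte 5: 208 ⊕ 108 = 188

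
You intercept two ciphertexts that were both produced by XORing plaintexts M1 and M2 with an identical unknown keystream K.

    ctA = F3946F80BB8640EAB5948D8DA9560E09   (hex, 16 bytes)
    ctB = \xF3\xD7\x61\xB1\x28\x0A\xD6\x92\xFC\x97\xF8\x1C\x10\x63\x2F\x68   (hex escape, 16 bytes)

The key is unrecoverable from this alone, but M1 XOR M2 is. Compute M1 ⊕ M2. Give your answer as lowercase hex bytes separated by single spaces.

00 43 0e 31 93 8c 96 78 49 03 75 91 b9 35 21 61

ctA ⊕ ctB = (M1 ⊕ K) ⊕ (M2 ⊕ K) = M1 ⊕ M2 — the shared key cancels under XOR.
f3 xor f3 = 00
94 xor d7 = 43
6f xor 61 = 0e
80 xor b1 = 31
bb xor 28 = 93
86 xor 0a = 8c
40 xor d6 = 96
ea xor 92 = 78
b5 xor fc = 49
94 xor 97 = 03
8d xor f8 = 75
8d xor 1c = 91
a9 xor 10 = b9
56 xor 63 = 35
0e xor 2f = 21
09 xor 68 = 61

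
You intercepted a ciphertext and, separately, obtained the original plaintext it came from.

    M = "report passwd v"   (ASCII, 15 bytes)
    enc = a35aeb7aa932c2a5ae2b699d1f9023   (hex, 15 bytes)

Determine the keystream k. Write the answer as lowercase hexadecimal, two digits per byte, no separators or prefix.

Since enc = M ⊕ k, XORing both sides with M gives k = M ⊕ enc.
byte 0: 01110010 ^ 10100011 = 11010001
byte 1: 01100101 ^ 01011010 = 00111111
byte 2: 01110000 ^ 11101011 = 10011011
byte 3: 01101111 ^ 01111010 = 00010101
byte 4: 01110010 ^ 10101001 = 11011011
byte 5: 01110100 ^ 00110010 = 01000110
byte 6: 00100000 ^ 11000010 = 11100010
byte 7: 01110000 ^ 10100101 = 11010101
byte 8: 01100001 ^ 10101110 = 11001111
byte 9: 01110011 ^ 00101011 = 01011000
byte 10: 01110011 ^ 01101001 = 00011010
byte 11: 01110111 ^ 10011101 = 11101010
byte 12: 01100100 ^ 00011111 = 01111011
byte 13: 00100000 ^ 10010000 = 10110000
byte 14: 01110110 ^ 00100011 = 01010101

d13f9b15db46e2d5cf581aea7bb055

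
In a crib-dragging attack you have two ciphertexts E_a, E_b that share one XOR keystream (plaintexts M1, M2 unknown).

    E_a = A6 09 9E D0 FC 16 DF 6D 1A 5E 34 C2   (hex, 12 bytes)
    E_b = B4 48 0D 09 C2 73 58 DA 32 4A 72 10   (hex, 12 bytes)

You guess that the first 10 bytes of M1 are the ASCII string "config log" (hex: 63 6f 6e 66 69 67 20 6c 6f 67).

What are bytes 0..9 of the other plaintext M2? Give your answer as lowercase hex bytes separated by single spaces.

71 2e fd bf 57 02 a7 db 47 73

First, E_a ⊕ E_b = (M1 ⊕ K) ⊕ (M2 ⊕ K) = M1 ⊕ M2, so the key drops out. Then M2 = (M1 ⊕ M2) ⊕ M1 over the first 10 bytes.
byte 0: (a6 xor b4) xor 63 = 12 xor 63 = 71
byte 1: (09 xor 48) xor 6f = 41 xor 6f = 2e
byte 2: (9e xor 0d) xor 6e = 93 xor 6e = fd
byte 3: (d0 xor 09) xor 66 = d9 xor 66 = bf
byte 4: (fc xor c2) xor 69 = 3e xor 69 = 57
byte 5: (16 xor 73) xor 67 = 65 xor 67 = 02
byte 6: (df xor 58) xor 20 = 87 xor 20 = a7
byte 7: (6d xor da) xor 6c = b7 xor 6c = db
byte 8: (1a xor 32) xor 6f = 28 xor 6f = 47
byte 9: (5e xor 4a) xor 67 = 14 xor 67 = 73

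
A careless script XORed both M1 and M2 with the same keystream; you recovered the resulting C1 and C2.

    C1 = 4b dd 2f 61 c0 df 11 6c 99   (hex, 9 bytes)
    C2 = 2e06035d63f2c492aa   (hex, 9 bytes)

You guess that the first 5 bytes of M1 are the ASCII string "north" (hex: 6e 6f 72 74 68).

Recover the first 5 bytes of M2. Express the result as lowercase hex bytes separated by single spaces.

First, C1 ⊕ C2 = (M1 ⊕ K) ⊕ (M2 ⊕ K) = M1 ⊕ M2, so the key drops out. Then M2 = (M1 ⊕ M2) ⊕ M1 over the first 5 bytes.
byte 0: (4b ^ 2e) ^ 6e = 65 ^ 6e = 0b
byte 1: (dd ^ 06) ^ 6f = db ^ 6f = b4
byte 2: (2f ^ 03) ^ 72 = 2c ^ 72 = 5e
byte 3: (61 ^ 5d) ^ 74 = 3c ^ 74 = 48
byte 4: (c0 ^ 63) ^ 68 = a3 ^ 68 = cb

0b b4 5e 48 cb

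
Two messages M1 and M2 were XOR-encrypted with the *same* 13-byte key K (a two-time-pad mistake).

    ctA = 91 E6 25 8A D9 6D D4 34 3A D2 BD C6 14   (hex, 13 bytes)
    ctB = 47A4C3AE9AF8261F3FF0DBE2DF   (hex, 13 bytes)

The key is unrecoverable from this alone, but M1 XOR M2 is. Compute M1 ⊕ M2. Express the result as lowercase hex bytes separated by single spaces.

d6 42 e6 24 43 95 f2 2b 05 22 66 24 cb

ctA ⊕ ctB = (M1 ⊕ K) ⊕ (M2 ⊕ K) = M1 ⊕ M2 — the shared key cancels under XOR.
145 XOR  71 = 214
230 XOR 164 =  66
 37 XOR 195 = 230
138 XOR 174 =  36
217 XOR 154 =  67
109 XOR 248 = 149
212 XOR  38 = 242
 52 XOR  31 =  43
 58 XOR  63 =   5
210 XOR 240 =  34
189 XOR 219 = 102
198 XOR 226 =  36
 20 XOR 223 = 203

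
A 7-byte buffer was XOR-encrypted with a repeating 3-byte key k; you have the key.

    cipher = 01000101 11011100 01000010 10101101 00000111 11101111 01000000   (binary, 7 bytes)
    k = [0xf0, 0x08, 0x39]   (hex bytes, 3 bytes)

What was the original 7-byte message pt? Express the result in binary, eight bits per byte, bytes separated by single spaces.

The 3-byte key repeats, so the effective keystream is f0 08 39 f0 08 39 f0.
byte 0:  69 ^ 240 = 181
byte 1: 220 ^   8 = 212
byte 2:  66 ^  57 = 123
byte 3: 173 ^ 240 =  93
byte 4:   7 ^   8 =  15
byte 5: 239 ^  57 = 214
byte 6:  64 ^ 240 = 176

10110101 11010100 01111011 01011101 00001111 11010110 10110000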